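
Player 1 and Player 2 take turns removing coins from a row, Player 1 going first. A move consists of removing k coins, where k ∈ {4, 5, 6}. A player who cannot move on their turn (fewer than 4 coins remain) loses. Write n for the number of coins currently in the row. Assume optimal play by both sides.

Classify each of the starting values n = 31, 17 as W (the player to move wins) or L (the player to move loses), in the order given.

Classify positions by backward induction: terminal positions (no move available) are L. From any other position, the mover wins iff some move reaches an L.
n=0: no move → L
n=1: no move → L
n=2: no move → L
n=3: no move → L
n=4: reaches L-position 0 → W
n=5: reaches L-position 1 → W
n=6: reaches L-position 2 → W
n=7: reaches L-position 3 → W
n=8: reaches L-position 3 → W
n=9: reaches L-position 3 → W
n=10: only reaches 6(W), 5(W), 4(W), all W → L
n=11: only reaches 7(W), 6(W), 5(W), all W → L
n=12: only reaches 8(W), 7(W), 6(W), all W → L
n=13: only reaches 9(W), 8(W), 7(W), all W → L
n=14: reaches L-position 10 → W
n=15: reaches L-position 11 → W
n=16: reaches L-position 12 → W
n=17: reaches L-position 13 → W
n=18: reaches L-position 13 → W
n=19: reaches L-position 13 → W
n=20: only reaches 16(W), 15(W), 14(W), all W → L
n=21: only reaches 17(W), 16(W), 15(W), all W → L
n=22: only reaches 18(W), 17(W), 16(W), all W → L
n=23: only reaches 19(W), 18(W), 17(W), all W → L
n=24: reaches L-position 20 → W
n=25: reaches L-position 21 → W
n=26: reaches L-position 22 → W
n=27: reaches L-position 23 → W
n=28: reaches L-position 23 → W
n=29: reaches L-position 23 → W
n=30: only reaches 26(W), 25(W), 24(W), all W → L
n=31: only reaches 27(W), 26(W), 25(W), all W → L

31: L, 17: W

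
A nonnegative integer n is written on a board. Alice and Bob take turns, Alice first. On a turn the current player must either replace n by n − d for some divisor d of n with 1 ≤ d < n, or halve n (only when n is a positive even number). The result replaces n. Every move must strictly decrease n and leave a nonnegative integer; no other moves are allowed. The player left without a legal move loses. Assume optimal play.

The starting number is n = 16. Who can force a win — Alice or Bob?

Classify positions by backward induction: terminal positions (no move available) are L. From any other position, the mover wins iff some move reaches an L.
n=0: no move → L
n=1: no move → L
n=2: →1(L), so W
n=3: →2(W) only, which is W, so L
n=4: →3(L), so W
n=5: →4(W) only, which is W, so L
n=6: →3(L), so W
n=7: →6(W) only, which is W, so L
n=8: →7(L), so W
n=9: →6(W), 8(W) — all W, so L
n=10: →5(L), so W
n=11: →10(W) only, which is W, so L
n=12: →9(L), so W
n=13: →12(W) only, which is W, so L
n=14: →7(L), so W
n=15: →10(W), 12(W), 14(W) — all W, so L
n=16: →15(L), so W
From 16 Alice can move to 15, reaching an L position.

Alice wins.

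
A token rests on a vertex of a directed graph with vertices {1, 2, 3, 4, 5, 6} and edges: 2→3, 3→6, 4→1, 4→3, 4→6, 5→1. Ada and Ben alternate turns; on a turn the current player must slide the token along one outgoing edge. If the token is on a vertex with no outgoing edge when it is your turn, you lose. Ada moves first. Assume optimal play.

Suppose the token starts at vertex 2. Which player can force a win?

Build the W/L table. Terminal = L. A non-terminal position is W if it has a move to some L; otherwise it is L.
Every edge goes from a vertex to one that appears earlier in the order 1, 6, 3, 5, 4, 2, so processing vertices in that order labels each vertex after all of its successors.
1: no outgoing edge → L
6: no outgoing edge → L
3: can move to 6, which is L ⇒ W
5: can move to 1, which is L ⇒ W
4: can move to 6, which is L ⇒ W
2: the only move is to 3(W), a W ⇒ L
The starting position 2 is L: whatever Ada does, the opponent receives a W position.

Ben wins.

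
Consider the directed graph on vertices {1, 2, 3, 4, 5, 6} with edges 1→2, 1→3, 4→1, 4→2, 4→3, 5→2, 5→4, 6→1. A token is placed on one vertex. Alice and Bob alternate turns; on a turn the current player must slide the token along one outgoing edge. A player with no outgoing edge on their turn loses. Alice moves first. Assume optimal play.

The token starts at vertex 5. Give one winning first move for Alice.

Build the W/L table. Terminal = L. A non-terminal position is W if it has a move to some L; otherwise it is L.
Every edge goes from a vertex to one that appears earlier in the order 3, 2, 1, 4, 5, 6, so processing vertices in that order labels each vertex after all of its successors.
3: no outgoing edge → L
2: no outgoing edge → L
1: W (go to 2, an L position)
4: W (go to 2, an L position)
5: W (go to 2, an L position)
6: L (sole option 1(W) is W)
From 5, the L positions reachable in one move are: 2.

Move to 2.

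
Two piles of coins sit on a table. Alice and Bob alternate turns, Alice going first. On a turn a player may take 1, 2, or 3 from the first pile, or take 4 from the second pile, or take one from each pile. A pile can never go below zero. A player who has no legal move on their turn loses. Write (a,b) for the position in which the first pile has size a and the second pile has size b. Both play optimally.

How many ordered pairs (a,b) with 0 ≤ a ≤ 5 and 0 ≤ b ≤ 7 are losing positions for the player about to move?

15

Label each position W (a win for the player to move) or L (a loss). A position with no legal move is L; any other position is W exactly when some move reaches an L, and L when every move reaches a W.
Every move lowers a or b (never raises either), so fill the grid row by row in increasing a, and left to right within a row: each cell's successors are then already labelled.
      b=0  b=1  b=2  b=3  b=4  b=5  b=6  b=7
a=0:    L    L    L    L    W    W    W    W
a=1:    W    W    W    W    W    L    L    L
a=2:    W    W    W    W    L    W    W    W
a=3:    W    W    W    W    W    W    W    W
a=4:    L    L    L    L    W    W    W    W
a=5:    W    W    W    W    W    L    L    L
Cells with no legal move (terminal, hence L): (0,0), (0,1), (0,2), (0,3).
The remaining L cells, each justified by listing all of its moves:
(1,5): →(0,5)(W), (1,1)(W), (0,4)(W) — all W, so L
(1,6): →(0,6)(W), (1,2)(W), (0,5)(W) — all W, so L
(1,7): →(0,7)(W), (1,3)(W), (0,6)(W) — all W, so L
(2,4): →(1,4)(W), (0,4)(W), (2,0)(W), (1,3)(W) — all W, so L
(4,0): →(3,0)(W), (2,0)(W), (1,0)(W) — all W, so L
(4,1): →(3,1)(W), (2,1)(W), (1,1)(W), (3,0)(W) — all W, so L
(4,2): →(3,2)(W), (2,2)(W), (1,2)(W), (3,1)(W) — all W, so L
(4,3): →(3,3)(W), (2,3)(W), (1,3)(W), (3,2)(W) — all W, so L
(5,5): →(4,5)(W), (3,5)(W), (2,5)(W), (5,1)(W), (4,4)(W) — all W, so L
(5,6): →(4,6)(W), (3,6)(W), (2,6)(W), (5,2)(W), (4,5)(W) — all W, so L
(5,7): →(4,7)(W), (3,7)(W), (2,7)(W), (5,3)(W), (4,6)(W) — all W, so L
Every other cell has at least one move into one of the L cells above, so it is W.
L cells per row: a=0: 4, a=1: 3, a=2: 1, a=3: 0, a=4: 4, a=5: 3; total 15.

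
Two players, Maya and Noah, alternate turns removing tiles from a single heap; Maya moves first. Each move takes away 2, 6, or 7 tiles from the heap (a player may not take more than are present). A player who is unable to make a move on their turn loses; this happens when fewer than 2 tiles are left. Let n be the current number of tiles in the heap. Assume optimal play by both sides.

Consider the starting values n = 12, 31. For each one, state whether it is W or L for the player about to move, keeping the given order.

Compute win/loss labels from the base case upward. A position with no move is L. Any other position is W if it can reach an L in one move, else L.
n=0: no move → L
n=1: no move → L
n=2: →0(L), so W
n=3: →1(L), so W
n=4: →2(W) only, which is W, so L
n=5: →3(W) only, which is W, so L
n=6: →4(L), so W
n=7: →5(L), so W
n=8: →1(L), so W
n=9: →7(W), 3(W), 2(W) — all W, so L
n=10: →4(L), so W
n=11: →9(L), so W
n=12: →5(L), so W
n=13: →11(W), 7(W), 6(W) — all W, so L
n=14: →12(W), 8(W), 7(W) — all W, so L
n=15: →13(L), so W
n=16: →14(L), so W
n=17: →15(W), 11(W), 10(W) — all W, so L
n=18: →16(W), 12(W), 11(W) — all W, so L
n=19: →17(L), so W
n=20: →18(L), so W
n=21: →14(L), so W
n=22: →20(W), 16(W), 15(W) — all W, so L
n=23: →17(L), so W
n=24: →22(L), so W
n=25: →18(L), so W
n=26: →24(W), 20(W), 19(W) — all W, so L
n=27: →25(W), 21(W), 20(W) — all W, so L
n=28: →26(L), so W
n=29: →27(L), so W
n=30: →28(W), 24(W), 23(W) — all W, so L
n=31: →29(W), 25(W), 24(W) — all W, so L

12: W, 31: L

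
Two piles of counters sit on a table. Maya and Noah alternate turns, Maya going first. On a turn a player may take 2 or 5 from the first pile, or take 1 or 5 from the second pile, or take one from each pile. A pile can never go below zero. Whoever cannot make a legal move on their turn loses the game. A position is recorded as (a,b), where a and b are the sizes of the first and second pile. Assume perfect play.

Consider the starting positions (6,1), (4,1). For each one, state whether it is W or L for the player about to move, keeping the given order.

Label each position W (a win for the player to move) or L (a loss). A position with no legal move is L; any other position is W exactly when some move reaches an L, and L when every move reaches a W.
No move ever increases a pile, so every position that can arise here has a ≤ 6 and b ≤ 1; it is enough to label the cells with 0 ≤ a ≤ 6 and 0 ≤ b ≤ 1.
Every move lowers a or b (never raises either), so fill the grid row by row in increasing a, and left to right within a row: each cell's successors are then already labelled.
      b=0  b=1
a=0:    L    W
a=1:    L    W
a=2:    W    W
a=3:    W    L
a=4:    L    W
a=5:    W    W
a=6:    W    L
Cells with no legal move (terminal, hence L): (0,0), (1,0).
The remaining L cells, each justified by listing all of its moves:
(3,1): →(1,1)(W), (3,0)(W), (2,0)(W) — all W, so L
(4,0): →(2,0)(W) only, which is W, so L
(6,1): →(4,1)(W), (1,1)(W), (6,0)(W), (5,0)(W) — all W, so L
Every other cell has at least one move into one of the L cells above, so it is W.
(6,1): one of the L cells justified above, so L
(4,1): the move to (4,0) reaches an L cell, so W

(6,1): L, (4,1): W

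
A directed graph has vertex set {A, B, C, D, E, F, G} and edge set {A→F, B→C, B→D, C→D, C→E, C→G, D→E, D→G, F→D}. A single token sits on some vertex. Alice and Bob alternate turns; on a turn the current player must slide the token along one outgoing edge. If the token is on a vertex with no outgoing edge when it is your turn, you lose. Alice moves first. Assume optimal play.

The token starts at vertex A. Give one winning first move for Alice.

Label each position W (a win for the player to move) or L (a loss). A position with no legal move is L; any other position is W exactly when some move reaches an L, and L when every move reaches a W.
Every edge goes from a vertex to one that appears earlier in the order G, E, D, C, F, A, B, so processing vertices in that order labels each vertex after all of its successors.
G: no outgoing edge → L
E: no outgoing edge → L
D: reaches L-position E → W
C: reaches L-position E → W
F: only reaches D(W), which is W → L
A: reaches L-position F → W
B: only reaches C(W), D(W), all W → L
From A, the L positions reachable in one move are: F.

Move to F.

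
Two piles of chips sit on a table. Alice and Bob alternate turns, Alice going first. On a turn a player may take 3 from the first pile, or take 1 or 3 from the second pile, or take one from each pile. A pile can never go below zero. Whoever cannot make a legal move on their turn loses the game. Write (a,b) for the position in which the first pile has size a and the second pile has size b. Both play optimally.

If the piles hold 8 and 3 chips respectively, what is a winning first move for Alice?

Move to (5,3).

Label each position W (a win for the player to move) or L (a loss). A position with no legal move is L; any other position is W exactly when some move reaches an L, and L when every move reaches a W.
No move ever increases a pile, so every position that can arise here has a ≤ 8 and b ≤ 3; it is enough to label the cells with 0 ≤ a ≤ 8 and 0 ≤ b ≤ 3.
Every move lowers a or b (never raises either), so fill the grid row by row in increasing a, and left to right within a row: each cell's successors are then already labelled.
      b=0  b=1  b=2  b=3
a=0:    L    W    L    W
a=1:    L    W    L    W
a=2:    L    W    L    W
a=3:    W    W    W    W
a=4:    W    L    W    L
a=5:    W    L    W    L
a=6:    L    W    W    W
a=7:    L    W    L    W
a=8:    L    W    L    W
Cells with no legal move (terminal, hence L): (0,0), (1,0), (2,0).
The remaining L cells, each justified by listing all of its moves:
(0,2): →(0,1)(W) only, which is W, so L
(1,2): →(1,1)(W), (0,1)(W) — all W, so L
(2,2): →(2,1)(W), (1,1)(W) — all W, so L
(4,1): →(1,1)(W), (4,0)(W), (3,0)(W) — all W, so L
(4,3): →(1,3)(W), (4,2)(W), (4,0)(W), (3,2)(W) — all W, so L
(5,1): →(2,1)(W), (5,0)(W), (4,0)(W) — all W, so L
(5,3): →(2,3)(W), (5,2)(W), (5,0)(W), (4,2)(W) — all W, so L
(6,0): →(3,0)(W) only, which is W, so L
(7,0): →(4,0)(W) only, which is W, so L
(7,2): →(4,2)(W), (7,1)(W), (6,1)(W) — all W, so L
(8,0): →(5,0)(W) only, which is W, so L
(8,2): →(5,2)(W), (8,1)(W), (7,1)(W) — all W, so L
Every other cell has at least one move into one of the L cells above, so it is W.
From (8,3), the L positions reachable in one move are: (5,3), (8,2), (8,0), (7,2). Any move reaching one of these is winning.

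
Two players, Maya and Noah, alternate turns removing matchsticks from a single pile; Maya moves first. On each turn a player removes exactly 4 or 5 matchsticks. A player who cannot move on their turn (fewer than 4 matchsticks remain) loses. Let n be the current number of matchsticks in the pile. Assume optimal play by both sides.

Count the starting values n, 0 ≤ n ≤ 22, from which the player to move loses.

12

Build the W/L table. Terminal = L. A non-terminal position is W if it has a move to some L; otherwise it is L.
n=0: no move → L
n=1: no move → L
n=2: no move → L
n=3: no move → L
n=4: W (go to 0, an L position)
n=5: W (go to 1, an L position)
n=6: W (go to 2, an L position)
n=7: W (go to 3, an L position)
n=8: W (go to 3, an L position)
n=9: L (options 5(W), 4(W) are all W)
n=10: L (options 6(W), 5(W) are all W)
n=11: L (options 7(W), 6(W) are all W)
n=12: L (options 8(W), 7(W) are all W)
n=13: W (go to 9, an L position)
n=14: W (go to 10, an L position)
n=15: W (go to 11, an L position)
n=16: W (go to 12, an L position)
n=17: W (go to 12, an L position)
n=18: L (options 14(W), 13(W) are all W)
n=19: L (options 15(W), 14(W) are all W)
n=20: L (options 16(W), 15(W) are all W)
n=21: L (options 17(W), 16(W) are all W)
n=22: W (go to 18, an L position)
L entries with 0 ≤ n ≤ 22: n = 0, 1, 2, 3, 9, 10, 11, 12, 18, 19, 20, 21; that makes 12.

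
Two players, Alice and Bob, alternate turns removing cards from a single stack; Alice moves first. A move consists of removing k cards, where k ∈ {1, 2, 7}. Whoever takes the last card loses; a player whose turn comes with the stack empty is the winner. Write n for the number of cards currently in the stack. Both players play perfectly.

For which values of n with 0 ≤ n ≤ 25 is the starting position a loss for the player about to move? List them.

Compute win/loss labels from the base case upward. A position with no move is W. Any other position is W if it can reach an L in one move, else L.
n=0: no move; the opponent has just taken the last card and therefore loses → W
n=1: the only move is to 0(W), a W ⇒ L
n=2: can move to 1, which is L ⇒ W
n=3: can move to 1, which is L ⇒ W
n=4: moves to 3(W), 2(W); every one is W ⇒ L
n=5: can move to 4, which is L ⇒ W
n=6: can move to 4, which is L ⇒ W
n=7: moves to 6(W), 5(W), 0(W); every one is W ⇒ L
n=8: can move to 7, which is L ⇒ W
n=9: can move to 7, which is L ⇒ W
n=10: moves to 9(W), 8(W), 3(W); every one is W ⇒ L
n=11: can move to 10, which is L ⇒ W
n=12: can move to 10, which is L ⇒ W
n=13: moves to 12(W), 11(W), 6(W); every one is W ⇒ L
n=14: can move to 13, which is L ⇒ W
n=15: can move to 13, which is L ⇒ W
n=16: moves to 15(W), 14(W), 9(W); every one is W ⇒ L
n=17: can move to 16, which is L ⇒ W
n=18: can move to 16, which is L ⇒ W
n=19: moves to 18(W), 17(W), 12(W); every one is W ⇒ L
n=20: can move to 19, which is L ⇒ W
n=21: can move to 19, which is L ⇒ W
n=22: moves to 21(W), 20(W), 15(W); every one is W ⇒ L
n=23: can move to 22, which is L ⇒ W
n=24: can move to 22, which is L ⇒ W
n=25: moves to 24(W), 23(W), 18(W); every one is W ⇒ L
Reading off the rows marked L gives the requested list; there are 9 such values of n.

1, 4, 7, 10, 13, 16, 19, 22, 25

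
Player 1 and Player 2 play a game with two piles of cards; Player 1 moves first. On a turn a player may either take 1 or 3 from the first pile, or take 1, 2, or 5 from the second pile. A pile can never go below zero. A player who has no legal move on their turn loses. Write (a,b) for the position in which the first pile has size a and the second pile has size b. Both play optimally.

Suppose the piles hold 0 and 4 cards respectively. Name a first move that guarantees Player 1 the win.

Move to (0,3).

Positions with no move are L. A position that does have a move is losing for the player to move precisely when every available move leads to a winning position for the opponent. Fill in the labels:
No move ever increases a pile, so every position that can arise here has a ≤ 0 and b ≤ 4; it is enough to label the cells with 0 ≤ a ≤ 0 and 0 ≤ b ≤ 4.
Every move lowers a or b (never raises either), so fill the grid row by row in increasing a, and left to right within a row: each cell's successors are then already labelled.
      b=0  b=1  b=2  b=3  b=4
a=0:    L    W    W    L    W
Cells with no legal move (terminal, hence L): (0,0).
The remaining L cells, each justified by listing all of its moves:
(0,3): →(0,2)(W), (0,1)(W) — all W, so L
Every other cell has at least one move into one of the L cells above, so it is W.
From (0,4), the L positions reachable in one move are: (0,3).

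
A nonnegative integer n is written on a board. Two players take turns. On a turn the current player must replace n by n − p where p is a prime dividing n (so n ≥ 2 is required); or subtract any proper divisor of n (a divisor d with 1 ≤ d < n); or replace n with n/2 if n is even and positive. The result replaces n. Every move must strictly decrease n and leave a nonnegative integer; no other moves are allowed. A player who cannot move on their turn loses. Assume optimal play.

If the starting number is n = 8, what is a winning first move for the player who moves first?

Label each position W (a win for the player to move) or L (a loss). A position with no legal move is L; any other position is W exactly when some move reaches an L, and L when every move reaches a W.
n=0: no move → L
n=1: no move → L
n=2: W (go to 0, an L position)
n=3: W (go to 0, an L position)
n=4: L (options 2(W), 3(W) are all W)
n=5: W (go to 0, an L position)
n=6: W (go to 4, an L position)
n=7: W (go to 0, an L position)
n=8: W (go to 4, an L position)
From 8, the L positions reachable in one move are: 4.

Move to 4.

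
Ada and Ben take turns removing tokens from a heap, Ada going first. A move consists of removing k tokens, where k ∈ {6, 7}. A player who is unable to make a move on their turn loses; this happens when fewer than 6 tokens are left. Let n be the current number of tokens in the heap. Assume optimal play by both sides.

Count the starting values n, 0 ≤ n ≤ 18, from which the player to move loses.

Work bottom-up. With no move the player to move loses. Otherwise the position is W if at least one move leads to an L position for the opponent, and L if every move leads to a W.
n=0: no move → L
n=1: no move → L
n=2: no move → L
n=3: no move → L
n=4: no move → L
n=5: no move → L
n=6: reaches L-position 0 → W
n=7: reaches L-position 1 → W
n=8: reaches L-position 2 → W
n=9: reaches L-position 3 → W
n=10: reaches L-position 4 → W
n=11: reaches L-position 5 → W
n=12: reaches L-position 5 → W
n=13: only reaches 7(W), 6(W), all W → L
n=14: only reaches 8(W), 7(W), all W → L
n=15: only reaches 9(W), 8(W), all W → L
n=16: only reaches 10(W), 9(W), all W → L
n=17: only reaches 11(W), 10(W), all W → L
n=18: only reaches 12(W), 11(W), all W → L
L entries with 0 ≤ n ≤ 18: n = 0, 1, 2, 3, 4, 5, 13, 14, 15, 16, 17, 18; that makes 12.

12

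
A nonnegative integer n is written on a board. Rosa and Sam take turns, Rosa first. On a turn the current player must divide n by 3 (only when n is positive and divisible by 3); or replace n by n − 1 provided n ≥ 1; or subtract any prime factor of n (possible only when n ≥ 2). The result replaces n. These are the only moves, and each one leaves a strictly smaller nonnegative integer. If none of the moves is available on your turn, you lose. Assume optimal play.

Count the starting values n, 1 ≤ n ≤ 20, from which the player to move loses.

4

Positions with no move are L. A position that does have a move is losing for the player to move precisely when every available move leads to a winning position for the opponent. Fill in the labels:
n=0: no move → L
n=1: W (go to 0, an L position)
n=2: W (go to 0, an L position)
n=3: W (go to 0, an L position)
n=4: L (options 2(W), 3(W) are all W)
n=5: W (go to 0, an L position)
n=6: W (go to 4, an L position)
n=7: W (go to 0, an L position)
n=8: L (options 6(W), 7(W) are all W)
n=9: W (go to 8, an L position)
n=10: W (go to 8, an L position)
n=11: W (go to 0, an L position)
n=12: W (go to 4, an L position)
n=13: W (go to 0, an L position)
n=14: L (options 7(W), 12(W), 13(W) are all W)
n=15: W (go to 14, an L position)
n=16: W (go to 14, an L position)
n=17: W (go to 0, an L position)
n=18: L (options 6(W), 15(W), 16(W), 17(W) are all W)
n=19: W (go to 0, an L position)
n=20: W (go to 18, an L position)
L entries with 1 ≤ n ≤ 20 (n=0 is outside the asked range and is not counted): n = 4, 8, 14, 18; that makes 4.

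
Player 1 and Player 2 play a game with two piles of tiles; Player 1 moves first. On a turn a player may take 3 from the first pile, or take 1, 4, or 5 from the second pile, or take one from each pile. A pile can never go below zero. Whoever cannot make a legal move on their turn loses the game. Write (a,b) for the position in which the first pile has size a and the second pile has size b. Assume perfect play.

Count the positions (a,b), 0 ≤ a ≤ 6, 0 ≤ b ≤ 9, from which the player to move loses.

Work bottom-up. With no move the player to move loses. Otherwise the position is W if at least one move leads to an L position for the opponent, and L if every move leads to a W.
Every move lowers a or b (never raises either), so fill the grid row by row in increasing a, and left to right within a row: each cell's successors are then already labelled.
      b=0  b=1  b=2  b=3  b=4  b=5  b=6  b=7  b=8  b=9
a=0:    L    W    L    W    W    W    W    W    L    W
a=1:    L    W    L    W    W    W    W    W    L    W
a=2:    L    W    L    W    W    W    W    W    L    W
a=3:    W    W    W    W    L    W    L    W    W    W
a=4:    W    L    W    L    W    W    W    W    W    L
a=5:    W    L    W    L    W    W    W    W    W    L
a=6:    L    W    W    L    W    W    W    W    W    L
Cells with no legal move (terminal, hence L): (0,0), (1,0), (2,0).
The remaining L cells, each justified by listing all of its moves:
(0,2): L (sole option (0,1)(W) is W)
(0,8): L (options (0,7)(W), (0,4)(W), (0,3)(W) are all W)
(1,2): L (options (1,1)(W), (0,1)(W) are all W)
(1,8): L (options (1,7)(W), (1,4)(W), (1,3)(W), (0,7)(W) are all W)
(2,2): L (options (2,1)(W), (1,1)(W) are all W)
(2,8): L (options (2,7)(W), (2,4)(W), (2,3)(W), (1,7)(W) are all W)
(3,4): L (options (0,4)(W), (3,3)(W), (3,0)(W), (2,3)(W) are all W)
(3,6): L (options (0,6)(W), (3,5)(W), (3,2)(W), (3,1)(W), (2,5)(W) are all W)
(4,1): L (options (1,1)(W), (4,0)(W), (3,0)(W) are all W)
(4,3): L (options (1,3)(W), (4,2)(W), (3,2)(W) are all W)
(4,9): L (options (1,9)(W), (4,8)(W), (4,5)(W), (4,4)(W), (3,8)(W) are all W)
(5,1): L (options (2,1)(W), (5,0)(W), (4,0)(W) are all W)
(5,3): L (options (2,3)(W), (5,2)(W), (4,2)(W) are all W)
(5,9): L (options (2,9)(W), (5,8)(W), (5,5)(W), (5,4)(W), (4,8)(W) are all W)
(6,0): L (sole option (3,0)(W) is W)
(6,3): L (options (3,3)(W), (6,2)(W), (5,2)(W) are all W)
(6,9): L (options (3,9)(W), (6,8)(W), (6,5)(W), (6,4)(W), (5,8)(W) are all W)
Every other cell has at least one move into one of the L cells above, so it is W.
L cells per row: a=0: 3, a=1: 3, a=2: 3, a=3: 2, a=4: 3, a=5: 3, a=6: 3; total 20.

20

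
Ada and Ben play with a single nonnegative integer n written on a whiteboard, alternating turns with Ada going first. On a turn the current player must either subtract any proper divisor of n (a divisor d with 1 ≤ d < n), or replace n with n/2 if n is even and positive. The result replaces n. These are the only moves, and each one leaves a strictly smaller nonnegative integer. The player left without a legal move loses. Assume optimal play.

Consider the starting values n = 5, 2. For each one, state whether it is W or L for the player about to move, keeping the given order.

5: L, 2: W

Work bottom-up. With no move the player to move loses. Otherwise the position is W if at least one move leads to an L position for the opponent, and L if every move leads to a W.
n=0: no move → L
n=1: no move → L
n=2: W (go to 1, an L position)
n=3: L (sole option 2(W) is W)
n=4: W (go to 3, an L position)
n=5: L (sole option 4(W) is W)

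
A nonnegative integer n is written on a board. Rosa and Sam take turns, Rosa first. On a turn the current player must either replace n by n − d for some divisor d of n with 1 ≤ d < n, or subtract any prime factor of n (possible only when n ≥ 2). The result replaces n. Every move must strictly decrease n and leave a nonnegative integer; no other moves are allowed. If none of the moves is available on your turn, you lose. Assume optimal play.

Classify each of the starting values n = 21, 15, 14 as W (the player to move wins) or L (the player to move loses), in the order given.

Positions with no move are L. A position that does have a move is losing for the player to move precisely when every available move leads to a winning position for the opponent. Fill in the labels:
n=0: no move → L
n=1: no move → L
n=2: can move to 0, which is L ⇒ W
n=3: can move to 0, which is L ⇒ W
n=4: moves to 2(W), 3(W); every one is W ⇒ L
n=5: can move to 0, which is L ⇒ W
n=6: can move to 4, which is L ⇒ W
n=7: can move to 0, which is L ⇒ W
n=8: can move to 4, which is L ⇒ W
n=9: moves to 6(W), 8(W); every one is W ⇒ L
n=10: can move to 9, which is L ⇒ W
n=11: can move to 0, which is L ⇒ W
n=12: can move to 9, which is L ⇒ W
n=13: can move to 0, which is L ⇒ W
n=14: moves to 7(W), 12(W), 13(W); every one is W ⇒ L
n=15: can move to 14, which is L ⇒ W
n=16: can move to 14, which is L ⇒ W
n=17: can move to 0, which is L ⇒ W
n=18: can move to 9, which is L ⇒ W
n=19: can move to 0, which is L ⇒ W
n=20: moves to 10(W), 15(W), 16(W), 18(W), 19(W); every one is W ⇒ L
n=21: can move to 14, which is L ⇒ W

21: W, 15: W, 14: L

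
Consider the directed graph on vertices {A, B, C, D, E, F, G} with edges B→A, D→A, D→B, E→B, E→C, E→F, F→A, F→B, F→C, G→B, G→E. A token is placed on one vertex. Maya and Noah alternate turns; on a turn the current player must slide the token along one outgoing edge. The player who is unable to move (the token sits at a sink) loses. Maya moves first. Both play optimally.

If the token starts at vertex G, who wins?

Label each position W (a win for the player to move) or L (a loss). A position with no legal move is L; any other position is W exactly when some move reaches an L, and L when every move reaches a W.
Every edge goes from a vertex to one that appears earlier in the order A, C, B, D, F, E, G, so processing vertices in that order labels each vertex after all of its successors.
A: no outgoing edge → L
C: no outgoing edge → L
B: →A(L), so W
D: →A(L), so W
F: →C(L), so W
E: →C(L), so W
G: →E(W), B(W) — all W, so L
The starting position G is L: whatever Maya does, the opponent receives a W position.

Noah wins.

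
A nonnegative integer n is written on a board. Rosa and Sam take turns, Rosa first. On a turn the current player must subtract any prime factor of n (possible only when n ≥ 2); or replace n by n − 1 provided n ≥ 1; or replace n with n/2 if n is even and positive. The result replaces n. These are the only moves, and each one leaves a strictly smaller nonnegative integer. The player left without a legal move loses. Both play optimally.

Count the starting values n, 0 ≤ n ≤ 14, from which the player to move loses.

4

Work bottom-up. With no move the player to move loses. Otherwise the position is W if at least one move leads to an L position for the opponent, and L if every move leads to a W.
n=0: no move → L
n=1: W (go to 0, an L position)
n=2: W (go to 0, an L position)
n=3: W (go to 0, an L position)
n=4: L (options 2(W), 3(W) are all W)
n=5: W (go to 0, an L position)
n=6: W (go to 4, an L position)
n=7: W (go to 0, an L position)
n=8: W (go to 4, an L position)
n=9: L (options 6(W), 8(W) are all W)
n=10: W (go to 9, an L position)
n=11: W (go to 0, an L position)
n=12: W (go to 9, an L position)
n=13: W (go to 0, an L position)
n=14: L (options 7(W), 12(W), 13(W) are all W)
L entries with 0 ≤ n ≤ 14: n = 0, 4, 9, 14; that makes 4.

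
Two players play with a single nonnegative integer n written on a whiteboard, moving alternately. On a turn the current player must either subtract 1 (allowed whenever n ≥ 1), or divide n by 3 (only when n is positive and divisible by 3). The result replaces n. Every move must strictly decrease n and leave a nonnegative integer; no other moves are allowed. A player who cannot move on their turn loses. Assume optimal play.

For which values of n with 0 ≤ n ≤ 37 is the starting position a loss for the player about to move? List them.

0, 2, 4, 7, 9, 11, 13, 15, 17, 19, 22, 24, 26, 28, 30, 32, 34, 36

Positions with no move are L. A position that does have a move is losing for the player to move precisely when every available move leads to a winning position for the opponent. Fill in the labels:
n=0: no move → L
n=1: W (go to 0, an L position)
n=2: L (sole option 1(W) is W)
n=3: W (go to 2, an L position)
n=4: L (sole option 3(W) is W)
n=5: W (go to 4, an L position)
n=6: W (go to 2, an L position)
n=7: L (sole option 6(W) is W)
n=8: W (go to 7, an L position)
n=9: L (options 3(W), 8(W) are all W)
n=10: W (go to 9, an L position)
n=11: L (sole option 10(W) is W)
n=12: W (go to 4, an L position)
n=13: L (sole option 12(W) is W)
n=14: W (go to 13, an L position)
n=15: L (options 5(W), 14(W) are all W)
n=16: W (go to 15, an L position)
n=17: L (sole option 16(W) is W)
n=18: W (go to 17, an L position)
n=19: L (sole option 18(W) is W)
n=20: W (go to 19, an L position)
n=21: W (go to 7, an L position)
n=22: L (sole option 21(W) is W)
n=23: W (go to 22, an L position)
n=24: L (options 8(W), 23(W) are all W)
n=25: W (go to 24, an L position)
n=26: L (sole option 25(W) is W)
n=27: W (go to 9, an L position)
n=28: L (sole option 27(W) is W)
n=29: W (go to 28, an L position)
n=30: L (options 10(W), 29(W) are all W)
n=31: W (go to 30, an L position)
n=32: L (sole option 31(W) is W)
n=33: W (go to 11, an L position)
n=34: L (sole option 33(W) is W)
n=35: W (go to 34, an L position)
n=36: L (options 12(W), 35(W) are all W)
n=37: W (go to 36, an L position)
The losing starting values of n are exactly the entries labelled L in this table (18 of them).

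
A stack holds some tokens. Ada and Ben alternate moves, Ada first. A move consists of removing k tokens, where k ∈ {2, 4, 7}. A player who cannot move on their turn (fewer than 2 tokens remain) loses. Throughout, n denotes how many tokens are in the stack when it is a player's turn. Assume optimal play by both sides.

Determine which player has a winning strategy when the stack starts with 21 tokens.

Work bottom-up. With no move the player to move loses. Otherwise the position is W if at least one move leads to an L position for the opponent, and L if every move leads to a W.
n=0: no move → L
n=1: no move → L
n=2: reaches L-position 0 → W
n=3: reaches L-position 1 → W
n=4: reaches L-position 0 → W
n=5: reaches L-position 1 → W
n=6: only reaches 4(W), 2(W), all W → L
n=7: reaches L-position 0 → W
n=8: reaches L-position 6 → W
n=9: only reaches 7(W), 5(W), 2(W), all W → L
n=10: reaches L-position 6 → W
n=11: reaches L-position 9 → W
n=12: only reaches 10(W), 8(W), 5(W), all W → L
n=13: reaches L-position 9 → W
n=14: reaches L-position 12 → W
n=15: only reaches 13(W), 11(W), 8(W), all W → L
n=16: reaches L-position 12 → W
n=17: reaches L-position 15 → W
n=18: only reaches 16(W), 14(W), 11(W), all W → L
n=19: reaches L-position 15 → W
n=20: reaches L-position 18 → W
n=21: only reaches 19(W), 17(W), 14(W), all W → L
Every move from 21 reaches a W position, so the mover loses.

Ben wins.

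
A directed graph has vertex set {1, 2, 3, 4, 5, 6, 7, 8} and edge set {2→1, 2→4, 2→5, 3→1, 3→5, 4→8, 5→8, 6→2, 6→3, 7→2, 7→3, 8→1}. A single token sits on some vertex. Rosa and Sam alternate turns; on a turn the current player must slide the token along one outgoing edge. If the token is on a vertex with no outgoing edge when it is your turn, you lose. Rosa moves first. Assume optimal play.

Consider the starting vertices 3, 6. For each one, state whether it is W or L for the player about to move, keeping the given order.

3: W, 6: L

Compute win/loss labels from the base case upward. A position with no move is L. Any other position is W if it can reach an L in one move, else L.
Every edge goes from a vertex to one that appears earlier in the order 1, 8, 5, 3, 4, 2, 7, 6, so processing vertices in that order labels each vertex after all of its successors.
1: no outgoing edge → L
8: reaches L-position 1 → W
5: only reaches 8(W), which is W → L
3: reaches L-position 5 → W
4: only reaches 8(W), which is W → L
2: reaches L-position 4 → W
7: only reaches 2(W), 3(W), all W → L
6: only reaches 2(W), 3(W), all W → L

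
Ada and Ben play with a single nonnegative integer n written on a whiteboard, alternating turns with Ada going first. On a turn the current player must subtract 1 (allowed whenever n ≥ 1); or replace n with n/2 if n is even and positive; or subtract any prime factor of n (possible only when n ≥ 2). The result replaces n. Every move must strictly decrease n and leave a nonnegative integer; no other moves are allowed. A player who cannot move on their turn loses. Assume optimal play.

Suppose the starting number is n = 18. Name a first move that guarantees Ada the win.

Use the standard recursion: the mover loses at a terminal position; elsewhere, the mover wins exactly when some move hands the opponent an L position.
n=0: no move → L
n=1: W (go to 0, an L position)
n=2: W (go to 0, an L position)
n=3: W (go to 0, an L position)
n=4: L (options 2(W), 3(W) are all W)
n=5: W (go to 0, an L position)
n=6: W (go to 4, an L position)
n=7: W (go to 0, an L position)
n=8: W (go to 4, an L position)
n=9: L (options 6(W), 8(W) are all W)
n=10: W (go to 9, an L position)
n=11: W (go to 0, an L position)
n=12: W (go to 9, an L position)
n=13: W (go to 0, an L position)
n=14: L (options 7(W), 12(W), 13(W) are all W)
n=15: W (go to 14, an L position)
n=16: W (go to 14, an L position)
n=17: W (go to 0, an L position)
n=18: W (go to 9, an L position)
From 18, the L positions reachable in one move are: 9.

Move to 9.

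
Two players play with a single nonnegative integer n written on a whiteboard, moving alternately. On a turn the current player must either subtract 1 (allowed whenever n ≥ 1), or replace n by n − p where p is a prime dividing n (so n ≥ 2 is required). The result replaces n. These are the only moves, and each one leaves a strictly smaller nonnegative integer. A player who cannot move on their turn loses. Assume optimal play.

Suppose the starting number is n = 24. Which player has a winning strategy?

The second player wins.

Label each position W (a win for the player to move) or L (a loss). A position with no legal move is L; any other position is W exactly when some move reaches an L, and L when every move reaches a W.
n=0: no move → L
n=1: →0(L), so W
n=2: →0(L), so W
n=3: →0(L), so W
n=4: →2(W), 3(W) — all W, so L
n=5: →0(L), so W
n=6: →4(L), so W
n=7: →0(L), so W
n=8: →6(W), 7(W) — all W, so L
n=9: →8(L), so W
n=10: →8(L), so W
n=11: →0(L), so W
n=12: →9(W), 10(W), 11(W) — all W, so L
n=13: →0(L), so W
n=14: →12(L), so W
n=15: →12(L), so W
n=16: →14(W), 15(W) — all W, so L
n=17: →0(L), so W
n=18: →16(L), so W
n=19: →0(L), so W
n=20: →15(W), 18(W), 19(W) — all W, so L
n=21: →20(L), so W
n=22: →20(L), so W
n=23: →0(L), so W
n=24: →21(W), 22(W), 23(W) — all W, so L
Every move from 24 reaches a W position, so the mover loses.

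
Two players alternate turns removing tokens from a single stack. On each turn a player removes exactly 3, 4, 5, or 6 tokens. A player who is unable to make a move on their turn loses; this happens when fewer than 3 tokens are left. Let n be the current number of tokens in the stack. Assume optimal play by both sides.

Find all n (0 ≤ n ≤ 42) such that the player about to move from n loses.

0, 1, 2, 9, 10, 11, 18, 19, 20, 27, 28, 29, 36, 37, 38

Label each position W (a win for the player to move) or L (a loss). A position with no legal move is L; any other position is W exactly when some move reaches an L, and L when every move reaches a W.
n=0: no move → L
n=1: no move → L
n=2: no move → L
n=3: W (go to 0, an L position)
n=4: W (go to 1, an L position)
n=5: W (go to 2, an L position)
n=6: W (go to 2, an L position)
n=7: W (go to 2, an L position)
n=8: W (go to 2, an L position)
n=9: L (options 6(W), 5(W), 4(W), 3(W) are all W)
n=10: L (options 7(W), 6(W), 5(W), 4(W) are all W)
n=11: L (options 8(W), 7(W), 6(W), 5(W) are all W)
n=12: W (go to 9, an L position)
n=13: W (go to 10, an L position)
n=14: W (go to 11, an L position)
n=15: W (go to 11, an L position)
n=16: W (go to 11, an L position)
n=17: W (go to 11, an L position)
n=18: L (options 15(W), 14(W), 13(W), 12(W) are all W)
n=19: L (options 16(W), 15(W), 14(W), 13(W) are all W)
n=20: L (options 17(W), 16(W), 15(W), 14(W) are all W)
n=21: W (go to 18, an L position)
n=22: W (go to 19, an L position)
n=23: W (go to 20, an L position)
n=24: W (go to 20, an L position)
n=25: W (go to 20, an L position)
n=26: W (go to 20, an L position)
n=27: L (options 24(W), 23(W), 22(W), 21(W) are all W)
n=28: L (options 25(W), 24(W), 23(W), 22(W) are all W)
n=29: L (options 26(W), 25(W), 24(W), 23(W) are all W)
n=30: W (go to 27, an L position)
n=31: W (go to 28, an L position)
n=32: W (go to 29, an L position)
n=33: W (go to 29, an L position)
n=34: W (go to 29, an L position)
n=35: W (go to 29, an L position)
n=36: L (options 33(W), 32(W), 31(W), 30(W) are all W)
n=37: L (options 34(W), 33(W), 32(W), 31(W) are all W)
n=38: L (options 35(W), 34(W), 33(W), 32(W) are all W)
n=39: W (go to 36, an L position)
n=40: W (go to 37, an L position)
n=41: W (go to 38, an L position)
n=42: W (go to 38, an L position)
Reading off the rows marked L gives the requested list; there are 15 such values of n.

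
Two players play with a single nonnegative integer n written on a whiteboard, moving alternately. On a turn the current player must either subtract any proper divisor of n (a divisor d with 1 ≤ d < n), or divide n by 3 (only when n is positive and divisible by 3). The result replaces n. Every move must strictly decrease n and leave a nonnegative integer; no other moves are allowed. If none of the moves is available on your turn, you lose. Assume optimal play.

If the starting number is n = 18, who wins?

The first player wins.

Positions with no move are L. A position that does have a move is losing for the player to move precisely when every available move leads to a winning position for the opponent. Fill in the labels:
n=0: no move → L
n=1: no move → L
n=2: reaches L-position 1 → W
n=3: reaches L-position 1 → W
n=4: only reaches 2(W), 3(W), all W → L
n=5: reaches L-position 4 → W
n=6: reaches L-position 4 → W
n=7: only reaches 6(W), which is W → L
n=8: reaches L-position 4 → W
n=9: only reaches 3(W), 6(W), 8(W), all W → L
n=10: reaches L-position 9 → W
n=11: only reaches 10(W), which is W → L
n=12: reaches L-position 4 → W
n=13: only reaches 12(W), which is W → L
n=14: reaches L-position 7 → W
n=15: only reaches 5(W), 10(W), 12(W), 14(W), all W → L
n=16: reaches L-position 15 → W
n=17: only reaches 16(W), which is W → L
n=18: reaches L-position 9 → W
From 18 the player to move can move to 9, reaching an L position.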